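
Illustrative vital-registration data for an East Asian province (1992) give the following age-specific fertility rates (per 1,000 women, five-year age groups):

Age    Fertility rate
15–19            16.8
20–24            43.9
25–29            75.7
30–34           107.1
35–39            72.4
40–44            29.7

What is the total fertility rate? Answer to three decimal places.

1.728

Sum of ASFRs = 16.8 + 43.9 + 75.7 + 107.1 + 72.4 + 29.7 = 345.6
TFR = 5 × 345.6 / 1000 = 1.728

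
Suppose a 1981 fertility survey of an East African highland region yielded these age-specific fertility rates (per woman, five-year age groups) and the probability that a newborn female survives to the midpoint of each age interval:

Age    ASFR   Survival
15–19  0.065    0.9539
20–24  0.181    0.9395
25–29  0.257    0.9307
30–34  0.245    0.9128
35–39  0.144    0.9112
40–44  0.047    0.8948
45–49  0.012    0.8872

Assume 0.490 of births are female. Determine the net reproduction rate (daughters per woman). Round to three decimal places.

Proportion female at birth = 0.490.
Weighting each age-specific rate by interval width and survival:
  15–19: 5 × 0.065 × 0.9539 = 0.31002
  20–24: 5 × 0.181 × 0.9395 = 0.85025
  25–29: 5 × 0.257 × 0.9307 = 1.19595
  30–34: 5 × 0.245 × 0.9128 = 1.11818
  35–39: 5 × 0.144 × 0.9112 = 0.65606
  40–44: 5 × 0.047 × 0.8948 = 0.21028
  45–49: 5 × 0.012 × 0.8872 = 0.05323
Sum = 4.39397
NRR = 0.490 × 4.39397 = 2.15305
With NRR above 1 the population is above replacement fertility.

2.153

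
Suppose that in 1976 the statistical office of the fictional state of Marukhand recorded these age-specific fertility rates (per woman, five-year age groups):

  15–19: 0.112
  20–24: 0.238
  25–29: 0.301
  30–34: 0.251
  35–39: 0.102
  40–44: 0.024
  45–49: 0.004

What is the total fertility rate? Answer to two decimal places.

5.16

Sum of ASFRs = 0.112 + 0.238 + 0.301 + 0.251 + 0.102 + 0.024 + 0.004 = 1.032
TFR = 5 × 1.032 = 5.16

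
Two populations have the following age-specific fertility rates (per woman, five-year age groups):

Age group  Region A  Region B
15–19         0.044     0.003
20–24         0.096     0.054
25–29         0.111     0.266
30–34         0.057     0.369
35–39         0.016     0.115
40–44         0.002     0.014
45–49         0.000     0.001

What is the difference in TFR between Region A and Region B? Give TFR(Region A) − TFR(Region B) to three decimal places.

Region A:
  Sum of ASFRs = 0.044 + 0.096 + 0.111 + 0.057 + 0.016 + 0.002 + 0.000 = 0.326
  TFR = 5 × 0.326 = 1.63
Region B:
  Sum of ASFRs = 0.003 + 0.054 + 0.266 + 0.369 + 0.115 + 0.014 + 0.001 = 0.822
  TFR = 5 × 0.822 = 4.11
Difference = 1.63 − 4.11 = -2.48

-2.480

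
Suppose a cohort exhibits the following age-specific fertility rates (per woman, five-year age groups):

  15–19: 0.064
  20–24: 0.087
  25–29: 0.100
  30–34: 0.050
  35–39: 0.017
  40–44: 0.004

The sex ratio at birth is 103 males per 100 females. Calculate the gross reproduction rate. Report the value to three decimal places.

0.793

Proportion female at birth = 100 / (100 + 103) = 0.49261.
Sum of ASFRs = 0.064 + 0.087 + 0.100 + 0.050 + 0.017 + 0.004 = 0.322
TFR = 5 × 0.322 = 1.61
GRR = 0.49261 × 1.61 = 0.79310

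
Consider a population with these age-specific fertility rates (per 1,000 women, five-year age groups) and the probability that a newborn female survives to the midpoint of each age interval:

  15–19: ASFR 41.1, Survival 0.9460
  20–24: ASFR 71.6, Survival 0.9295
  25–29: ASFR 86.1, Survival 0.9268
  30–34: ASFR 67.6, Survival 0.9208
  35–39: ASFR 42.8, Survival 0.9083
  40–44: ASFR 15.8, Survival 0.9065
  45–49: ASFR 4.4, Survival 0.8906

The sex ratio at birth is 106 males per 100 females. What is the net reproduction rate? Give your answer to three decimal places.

0.739

Proportion female at birth = 100 / (100 + 106) = 0.48544.
Each age group contributes 5 × ASFR × survival:
  15–19: 5 × 41.1/1000 × 0.9460 = 0.19440
  20–24: 5 × 71.6/1000 × 0.9295 = 0.33276
  25–29: 5 × 86.1/1000 × 0.9268 = 0.39899
  30–34: 5 × 67.6/1000 × 0.9208 = 0.31123
  35–39: 5 × 42.8/1000 × 0.9083 = 0.19438
  40–44: 5 × 15.8/1000 × 0.9065 = 0.07161
  45–49: 5 × 4.4/1000 × 0.8906 = 0.01959
Sum = 1.52296
NRR = 0.48544 × 1.52296 = 0.73931
NRR < 1, so the cohort does not fully replace itself.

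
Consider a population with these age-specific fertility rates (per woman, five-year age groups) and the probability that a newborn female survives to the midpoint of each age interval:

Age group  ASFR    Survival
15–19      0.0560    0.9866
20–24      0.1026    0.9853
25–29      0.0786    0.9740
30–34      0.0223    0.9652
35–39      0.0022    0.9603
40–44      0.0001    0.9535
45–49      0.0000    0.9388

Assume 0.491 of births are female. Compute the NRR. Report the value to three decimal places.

Proportion female at birth = 0.491.
Each age group contributes 5 × ASFR × survival:
  15–19: 5 × 0.0560 × 0.9866 = 0.27625
  20–24: 5 × 0.1026 × 0.9853 = 0.50546
  25–29: 5 × 0.0786 × 0.9740 = 0.38278
  30–34: 5 × 0.0223 × 0.9652 = 0.10762
  35–39: 5 × 0.0022 × 0.9603 = 0.01056
  40–44: 5 × 0.0001 × 0.9535 = 0.00048
  45–49: 5 × 0.0000 × 0.9388 = 0.00000
Sum = 1.28315
NRR = 0.491 × 1.28315 = 0.63003
An NRR under 1 implies long-run decline under these rates.

0.630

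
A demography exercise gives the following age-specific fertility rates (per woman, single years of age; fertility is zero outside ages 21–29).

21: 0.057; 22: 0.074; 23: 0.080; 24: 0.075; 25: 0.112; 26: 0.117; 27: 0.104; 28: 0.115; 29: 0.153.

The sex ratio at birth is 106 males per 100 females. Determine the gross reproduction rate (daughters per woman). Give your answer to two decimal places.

Proportion female at birth = 100 / (100 + 106) = 0.48544.
Sum of ASFRs = 0.057 + 0.074 + 0.080 + 0.075 + 0.112 + 0.117 + 0.104 + 0.115 + 0.153 = 0.887
TFR = 0.887
GRR = 0.48544 × 0.887 = 0.43059

0.43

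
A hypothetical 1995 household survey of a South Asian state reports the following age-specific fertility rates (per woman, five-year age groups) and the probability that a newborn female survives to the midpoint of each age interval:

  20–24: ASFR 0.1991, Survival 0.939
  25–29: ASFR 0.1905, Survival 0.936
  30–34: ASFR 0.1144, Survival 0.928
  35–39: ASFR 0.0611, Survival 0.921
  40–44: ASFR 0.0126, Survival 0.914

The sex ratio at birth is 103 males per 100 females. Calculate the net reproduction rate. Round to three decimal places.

1.328

Proportion female at birth = 100 / (100 + 103) = 0.49261.
Per-age-group product (5 × ASFR × survival probability):
  20–24: 5 × 0.1991 × 0.939 = 0.93477
  25–29: 5 × 0.1905 × 0.936 = 0.89154
  30–34: 5 × 0.1144 × 0.928 = 0.53082
  35–39: 5 × 0.0611 × 0.921 = 0.28137
  40–44: 5 × 0.0126 × 0.914 = 0.05758
Sum = 2.69608
NRR = 0.49261 × 2.69608 = 1.32812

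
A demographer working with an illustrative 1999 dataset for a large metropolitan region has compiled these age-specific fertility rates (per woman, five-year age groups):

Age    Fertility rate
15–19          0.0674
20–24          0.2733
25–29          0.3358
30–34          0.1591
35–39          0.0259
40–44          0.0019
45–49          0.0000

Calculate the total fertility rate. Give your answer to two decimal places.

Sum of ASFRs = 0.0674 + 0.2733 + 0.3358 + 0.1591 + 0.0259 + 0.0019 + 0.0000 = 0.8634
TFR = 5 × 0.8634 = 4.317

4.32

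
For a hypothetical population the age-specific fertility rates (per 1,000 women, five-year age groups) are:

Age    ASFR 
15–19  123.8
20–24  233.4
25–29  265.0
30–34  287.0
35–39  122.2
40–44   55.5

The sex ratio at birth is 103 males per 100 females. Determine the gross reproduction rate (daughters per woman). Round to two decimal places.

Proportion female at birth = 100 / (100 + 103) = 0.49261.
Sum of ASFRs = 123.8 + 233.4 + 265.0 + 287.0 + 122.2 + 55.5 = 1086.9
TFR = 5 × 1086.9 / 1000 = 5.4345
GRR = 0.49261 × 5.4345 = 2.67709

2.68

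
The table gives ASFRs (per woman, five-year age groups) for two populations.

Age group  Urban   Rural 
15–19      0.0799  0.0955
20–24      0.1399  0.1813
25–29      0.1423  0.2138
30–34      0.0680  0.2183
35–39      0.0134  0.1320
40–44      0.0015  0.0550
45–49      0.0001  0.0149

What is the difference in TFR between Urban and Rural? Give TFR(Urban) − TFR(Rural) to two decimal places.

-2.33

Urban:
  Sum of ASFRs = 0.0799 + 0.1399 + 0.1423 + 0.0680 + 0.0134 + 0.0015 + 0.0001 = 0.4451
  TFR = 5 × 0.4451 = 2.2255
Rural:
  Sum of ASFRs = 0.0955 + 0.1813 + 0.2138 + 0.2183 + 0.1320 + 0.0550 + 0.0149 = 0.9108
  TFR = 5 × 0.9108 = 4.554
Difference = 2.2255 − 4.554 = -2.3285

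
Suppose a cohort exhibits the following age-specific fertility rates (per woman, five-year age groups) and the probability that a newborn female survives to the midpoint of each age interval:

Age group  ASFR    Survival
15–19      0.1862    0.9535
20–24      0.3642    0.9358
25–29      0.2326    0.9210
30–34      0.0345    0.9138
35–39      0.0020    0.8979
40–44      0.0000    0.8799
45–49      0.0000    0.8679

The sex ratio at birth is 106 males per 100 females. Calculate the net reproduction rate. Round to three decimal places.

1.859

Proportion female at birth = 100 / (100 + 106) = 0.48544.
Weighting each age-specific rate by interval width and survival:
  15–19: 5 × 0.1862 × 0.9535 = 0.88771
  20–24: 5 × 0.3642 × 0.9358 = 1.70409
  25–29: 5 × 0.2326 × 0.9210 = 1.07112
  30–34: 5 × 0.0345 × 0.9138 = 0.15763
  35–39: 5 × 0.0020 × 0.8979 = 0.00898
  40–44: 5 × 0.0000 × 0.8799 = 0.00000
  45–49: 5 × 0.0000 × 0.8679 = 0.00000
Sum = 3.82953
NRR = 0.48544 × 3.82953 = 1.85901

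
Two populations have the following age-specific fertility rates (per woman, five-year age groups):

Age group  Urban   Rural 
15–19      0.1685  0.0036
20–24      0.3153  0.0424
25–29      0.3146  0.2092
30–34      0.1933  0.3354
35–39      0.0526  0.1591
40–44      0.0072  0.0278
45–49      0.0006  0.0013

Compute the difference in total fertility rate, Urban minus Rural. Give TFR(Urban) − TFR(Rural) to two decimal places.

1.37

Urban:
  Sum of ASFRs = 0.1685 + 0.3153 + 0.3146 + 0.1933 + 0.0526 + 0.0072 + 0.0006 = 1.0521
  TFR = 5 × 1.0521 = 5.2605
Rural:
  Sum of ASFRs = 0.0036 + 0.0424 + 0.2092 + 0.3354 + 0.1591 + 0.0278 + 0.0013 = 0.7788
  TFR = 5 × 0.7788 = 3.894
Difference = 5.2605 − 3.894 = 1.3665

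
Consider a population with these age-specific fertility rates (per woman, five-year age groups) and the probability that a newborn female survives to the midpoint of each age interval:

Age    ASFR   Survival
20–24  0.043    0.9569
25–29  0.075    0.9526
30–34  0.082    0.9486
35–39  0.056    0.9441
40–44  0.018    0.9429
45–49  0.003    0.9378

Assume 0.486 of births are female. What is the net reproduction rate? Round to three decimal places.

0.639

Proportion female at birth = 0.486.
Per-age-group product (5 × ASFR × survival probability):
  20–24: 5 × 0.043 × 0.9569 = 0.20573
  25–29: 5 × 0.075 × 0.9526 = 0.35723
  30–34: 5 × 0.082 × 0.9486 = 0.38893
  35–39: 5 × 0.056 × 0.9441 = 0.26435
  40–44: 5 × 0.018 × 0.9429 = 0.08486
  45–49: 5 × 0.003 × 0.9378 = 0.01407
Sum = 1.31517
NRR = 0.486 × 1.31517 = 0.63917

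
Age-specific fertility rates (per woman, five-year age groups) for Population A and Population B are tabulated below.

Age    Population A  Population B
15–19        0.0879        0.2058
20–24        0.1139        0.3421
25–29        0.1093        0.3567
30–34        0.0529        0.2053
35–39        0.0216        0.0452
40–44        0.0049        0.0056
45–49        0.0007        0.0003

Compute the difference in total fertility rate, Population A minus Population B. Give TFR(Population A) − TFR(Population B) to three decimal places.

-3.849

Population A:
  Sum of ASFRs = 0.0879 + 0.1139 + 0.1093 + 0.0529 + 0.0216 + 0.0049 + 0.0007 = 0.3912
  TFR = 5 × 0.3912 = 1.956
Population B:
  Sum of ASFRs = 0.2058 + 0.3421 + 0.3567 + 0.2053 + 0.0452 + 0.0056 + 0.0003 = 1.1610
  TFR = 5 × 1.1610 = 5.805
Difference = 1.956 − 5.805 = -3.849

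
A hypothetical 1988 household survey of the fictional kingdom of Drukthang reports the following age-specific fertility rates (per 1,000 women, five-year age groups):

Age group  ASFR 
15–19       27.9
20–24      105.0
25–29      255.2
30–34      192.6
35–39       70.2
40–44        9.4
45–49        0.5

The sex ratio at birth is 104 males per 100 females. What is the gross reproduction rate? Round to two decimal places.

1.62

Proportion female at birth = 100 / (100 + 104) = 0.49020.
Sum of ASFRs = 27.9 + 105.0 + 255.2 + 192.6 + 70.2 + 9.4 + 0.5 = 660.8
TFR = 5 × 660.8 / 1000 = 3.304
GRR = 0.49020 × 3.304 = 1.61962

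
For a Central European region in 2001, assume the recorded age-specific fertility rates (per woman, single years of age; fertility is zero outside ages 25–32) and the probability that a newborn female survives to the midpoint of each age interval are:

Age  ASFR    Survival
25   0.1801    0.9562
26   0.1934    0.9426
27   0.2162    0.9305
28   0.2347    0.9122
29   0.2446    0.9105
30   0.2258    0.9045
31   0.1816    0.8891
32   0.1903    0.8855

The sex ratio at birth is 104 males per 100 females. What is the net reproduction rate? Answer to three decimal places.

Proportion female at birth = 100 / (100 + 104) = 0.49020.
Per-age-group product (1 × ASFR × survival probability):
  25: 1 × 0.1801 × 0.9562 = 0.17221
  26: 1 × 0.1934 × 0.9426 = 0.18230
  27: 1 × 0.2162 × 0.9305 = 0.20117
  28: 1 × 0.2347 × 0.9122 = 0.21409
  29: 1 × 0.2446 × 0.9105 = 0.22271
  30: 1 × 0.2258 × 0.9045 = 0.20424
  31: 1 × 0.1816 × 0.8891 = 0.16146
  32: 1 × 0.1903 × 0.8855 = 0.16851
Sum = 1.52669
NRR = 0.49020 × 1.52669 = 0.74838

0.748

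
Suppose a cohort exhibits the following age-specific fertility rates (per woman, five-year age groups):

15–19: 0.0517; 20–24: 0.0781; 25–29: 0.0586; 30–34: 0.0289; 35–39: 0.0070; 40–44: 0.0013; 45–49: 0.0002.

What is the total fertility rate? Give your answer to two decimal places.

Sum of ASFRs = 0.0517 + 0.0781 + 0.0586 + 0.0289 + 0.0070 + 0.0013 + 0.0002 = 0.2258
TFR = 5 × 0.2258 = 1.129

1.13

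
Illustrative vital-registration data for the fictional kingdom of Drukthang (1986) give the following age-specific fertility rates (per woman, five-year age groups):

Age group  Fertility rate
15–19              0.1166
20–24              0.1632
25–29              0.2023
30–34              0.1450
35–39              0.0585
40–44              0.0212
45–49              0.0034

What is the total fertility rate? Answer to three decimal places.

3.551

Sum of ASFRs = 0.1166 + 0.1632 + 0.2023 + 0.1450 + 0.0585 + 0.0212 + 0.0034 = 0.7102
TFR = 5 × 0.7102 = 3.551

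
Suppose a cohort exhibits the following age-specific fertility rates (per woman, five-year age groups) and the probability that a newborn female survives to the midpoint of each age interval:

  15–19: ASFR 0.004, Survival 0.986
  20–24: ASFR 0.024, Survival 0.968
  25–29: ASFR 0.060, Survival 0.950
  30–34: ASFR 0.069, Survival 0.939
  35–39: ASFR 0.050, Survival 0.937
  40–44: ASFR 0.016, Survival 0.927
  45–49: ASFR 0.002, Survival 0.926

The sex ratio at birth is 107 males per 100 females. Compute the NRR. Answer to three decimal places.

0.513

Proportion female at birth = 100 / (100 + 107) = 0.48309.
Each age group contributes 5 × ASFR × survival:
  15–19: 5 × 0.004 × 0.986 = 0.01972
  20–24: 5 × 0.024 × 0.968 = 0.11616
  25–29: 5 × 0.060 × 0.950 = 0.28500
  30–34: 5 × 0.069 × 0.939 = 0.32396
  35–39: 5 × 0.050 × 0.937 = 0.23425
  40–44: 5 × 0.016 × 0.927 = 0.07416
  45–49: 5 × 0.002 × 0.926 = 0.00926
Sum = 1.06251
NRR = 0.48309 × 1.06251 = 0.51329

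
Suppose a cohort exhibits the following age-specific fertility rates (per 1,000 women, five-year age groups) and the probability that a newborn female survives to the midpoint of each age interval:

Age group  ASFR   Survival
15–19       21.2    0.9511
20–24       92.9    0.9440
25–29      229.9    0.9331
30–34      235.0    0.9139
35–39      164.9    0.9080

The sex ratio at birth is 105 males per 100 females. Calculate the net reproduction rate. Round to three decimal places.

Proportion female at birth = 100 / (100 + 105) = 0.48780.
Survival-weighted fertility by age (5·fₓ·Sₓ):
  15–19: 5 × 21.2/1000 × 0.9511 = 0.10082
  20–24: 5 × 92.9/1000 × 0.9440 = 0.43849
  25–29: 5 × 229.9/1000 × 0.9331 = 1.07260
  30–34: 5 × 235.0/1000 × 0.9139 = 1.07383
  35–39: 5 × 164.9/1000 × 0.9080 = 0.74865
Sum = 3.43439
NRR = 0.48780 × 3.43439 = 1.67530
An NRR exceeding 1 indicates intrinsic growth under these rates.

1.675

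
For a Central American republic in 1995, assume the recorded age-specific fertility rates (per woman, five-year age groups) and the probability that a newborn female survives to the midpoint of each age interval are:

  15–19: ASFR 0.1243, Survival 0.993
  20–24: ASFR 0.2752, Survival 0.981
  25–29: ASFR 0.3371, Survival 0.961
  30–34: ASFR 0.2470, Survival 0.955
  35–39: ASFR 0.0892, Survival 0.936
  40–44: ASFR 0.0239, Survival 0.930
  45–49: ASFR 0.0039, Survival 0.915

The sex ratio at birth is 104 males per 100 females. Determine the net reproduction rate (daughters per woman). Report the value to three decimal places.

Proportion female at birth = 100 / (100 + 104) = 0.49020.
Per-age-group product (5 × ASFR × survival probability):
  15–19: 5 × 0.1243 × 0.993 = 0.61715
  20–24: 5 × 0.2752 × 0.981 = 1.34986
  25–29: 5 × 0.3371 × 0.961 = 1.61977
  30–34: 5 × 0.2470 × 0.955 = 1.17943
  35–39: 5 × 0.0892 × 0.936 = 0.41746
  40–44: 5 × 0.0239 × 0.930 = 0.11114
  45–49: 5 × 0.0039 × 0.915 = 0.01784
Sum = 5.31265
NRR = 0.49020 × 5.31265 = 2.60426
With NRR above 1 the population is above replacement fertility.

2.604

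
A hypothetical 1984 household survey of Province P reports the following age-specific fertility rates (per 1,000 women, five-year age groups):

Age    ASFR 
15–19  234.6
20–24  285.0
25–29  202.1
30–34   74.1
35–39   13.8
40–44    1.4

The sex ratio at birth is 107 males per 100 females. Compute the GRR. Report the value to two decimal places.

1.96

Proportion female at birth = 100 / (100 + 107) = 0.48309.
Sum of ASFRs = 234.6 + 285.0 + 202.1 + 74.1 + 13.8 + 1.4 = 811.0
TFR = 5 × 811.0 / 1000 = 4.055
GRR = 0.48309 × 4.055 = 1.95893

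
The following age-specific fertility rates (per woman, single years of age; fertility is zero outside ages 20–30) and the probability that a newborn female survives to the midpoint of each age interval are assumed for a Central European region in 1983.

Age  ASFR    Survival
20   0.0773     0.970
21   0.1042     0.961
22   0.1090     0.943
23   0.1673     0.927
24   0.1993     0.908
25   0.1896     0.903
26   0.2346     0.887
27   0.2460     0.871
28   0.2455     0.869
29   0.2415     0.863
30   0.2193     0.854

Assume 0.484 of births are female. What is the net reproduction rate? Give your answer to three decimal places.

0.879

Proportion female at birth = 0.484.
Per-age-group product (1 × ASFR × survival probability):
  20: 1 × 0.0773 × 0.970 = 0.07498
  21: 1 × 0.1042 × 0.961 = 0.10014
  22: 1 × 0.1090 × 0.943 = 0.10279
  23: 1 × 0.1673 × 0.927 = 0.15509
  24: 1 × 0.1993 × 0.908 = 0.18096
  25: 1 × 0.1896 × 0.903 = 0.17121
  26: 1 × 0.2346 × 0.887 = 0.20809
  27: 1 × 0.2460 × 0.871 = 0.21427
  28: 1 × 0.2455 × 0.869 = 0.21334
  29: 1 × 0.2415 × 0.863 = 0.20841
  30: 1 × 0.2193 × 0.854 = 0.18728
Sum = 1.81656
NRR = 0.484 × 1.81656 = 0.87922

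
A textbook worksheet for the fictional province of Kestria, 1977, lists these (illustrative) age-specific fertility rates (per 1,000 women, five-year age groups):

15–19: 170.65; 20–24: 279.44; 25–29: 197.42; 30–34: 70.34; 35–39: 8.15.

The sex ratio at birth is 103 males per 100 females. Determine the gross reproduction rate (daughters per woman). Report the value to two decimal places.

1.79

Proportion female at birth = 100 / (100 + 103) = 0.49261.
Sum of ASFRs = 170.65 + 279.44 + 197.42 + 70.34 + 8.15 = 726.00
TFR = 5 × 726.00 / 1000 = 3.63
GRR = 0.49261 × 3.63 = 1.78817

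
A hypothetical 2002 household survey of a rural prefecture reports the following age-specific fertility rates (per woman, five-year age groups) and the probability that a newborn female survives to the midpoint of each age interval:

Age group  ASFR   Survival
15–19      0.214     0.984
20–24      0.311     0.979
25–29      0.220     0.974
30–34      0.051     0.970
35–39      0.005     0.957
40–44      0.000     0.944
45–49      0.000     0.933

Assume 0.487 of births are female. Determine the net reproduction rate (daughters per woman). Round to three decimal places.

Proportion female at birth = 0.487.
Survival-weighted fertility by age (5·fₓ·Sₓ):
  15–19: 5 × 0.214 × 0.984 = 1.05288
  20–24: 5 × 0.311 × 0.979 = 1.52235
  25–29: 5 × 0.220 × 0.974 = 1.07140
  30–34: 5 × 0.051 × 0.970 = 0.24735
  35–39: 5 × 0.005 × 0.957 = 0.02393
  40–44: 5 × 0.000 × 0.944 = 0.00000
  45–49: 5 × 0.000 × 0.933 = 0.00000
Sum = 3.91791
NRR = 0.487 × 3.91791 = 1.90802
An NRR exceeding 1 indicates intrinsic growth under these rates.

1.908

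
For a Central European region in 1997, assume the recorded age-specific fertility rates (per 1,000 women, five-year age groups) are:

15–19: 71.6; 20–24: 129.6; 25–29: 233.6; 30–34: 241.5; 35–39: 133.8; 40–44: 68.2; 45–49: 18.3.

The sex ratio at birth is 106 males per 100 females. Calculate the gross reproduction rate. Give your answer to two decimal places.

Proportion female at birth = 100 / (100 + 106) = 0.48544.
Sum of ASFRs = 71.6 + 129.6 + 233.6 + 241.5 + 133.8 + 68.2 + 18.3 = 896.6
TFR = 5 × 896.6 / 1000 = 4.483
GRR = 0.48544 × 4.483 = 2.17623

2.18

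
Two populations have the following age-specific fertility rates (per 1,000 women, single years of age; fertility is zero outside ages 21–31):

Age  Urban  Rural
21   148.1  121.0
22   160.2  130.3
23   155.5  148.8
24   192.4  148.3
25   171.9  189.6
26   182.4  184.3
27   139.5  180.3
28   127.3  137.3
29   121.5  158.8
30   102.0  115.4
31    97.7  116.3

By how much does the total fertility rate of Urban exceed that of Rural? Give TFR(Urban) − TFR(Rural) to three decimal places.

Urban:
  Sum of ASFRs = 148.1 + 160.2 + 155.5 + 192.4 + 171.9 + 182.4 + 139.5 + 127.3 + 121.5 + 102.0 + 97.7 = 1598.5
  TFR = 1598.5 / 1000 = 1.5985
Rural:
  Sum of ASFRs = 121.0 + 130.3 + 148.8 + 148.3 + 189.6 + 184.3 + 180.3 + 137.3 + 158.8 + 115.4 + 116.3 = 1630.4
  TFR = 1630.4 / 1000 = 1.6304
Difference = 1.5985 − 1.6304 = -0.0319

-0.032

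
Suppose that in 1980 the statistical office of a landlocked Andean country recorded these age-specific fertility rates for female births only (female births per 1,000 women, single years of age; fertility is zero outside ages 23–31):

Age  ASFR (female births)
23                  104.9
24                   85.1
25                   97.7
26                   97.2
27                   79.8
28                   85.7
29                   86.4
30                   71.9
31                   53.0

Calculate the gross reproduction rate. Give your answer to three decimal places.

Sum of female ASFRs = 104.9 + 85.1 + 97.7 + 97.2 + 79.8 + 85.7 + 86.4 + 71.9 + 53.0 = 761.7
GRR = 761.7 / 1000 = 0.7617

0.762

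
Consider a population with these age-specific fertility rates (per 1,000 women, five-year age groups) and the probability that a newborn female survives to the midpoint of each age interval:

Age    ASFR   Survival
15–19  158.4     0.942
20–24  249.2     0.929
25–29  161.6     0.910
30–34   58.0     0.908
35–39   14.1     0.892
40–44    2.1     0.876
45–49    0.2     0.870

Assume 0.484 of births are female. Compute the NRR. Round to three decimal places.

Proportion female at birth = 0.484.
Per-age-group product (5 × ASFR × survival probability):
  15–19: 5 × 158.4/1000 × 0.942 = 0.74606
  20–24: 5 × 249.2/1000 × 0.929 = 1.15753
  25–29: 5 × 161.6/1000 × 0.910 = 0.73528
  30–34: 5 × 58.0/1000 × 0.908 = 0.26332
  35–39: 5 × 14.1/1000 × 0.892 = 0.06289
  40–44: 5 × 2.1/1000 × 0.876 = 0.00920
  45–49: 5 × 0.2/1000 × 0.870 = 0.00087
Sum = 2.97515
NRR = 0.484 × 2.97515 = 1.43997
An NRR exceeding 1 indicates intrinsic growth under these rates.

1.440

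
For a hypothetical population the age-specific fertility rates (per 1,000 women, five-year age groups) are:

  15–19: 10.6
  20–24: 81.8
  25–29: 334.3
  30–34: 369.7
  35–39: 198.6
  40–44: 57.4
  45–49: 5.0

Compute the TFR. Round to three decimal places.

Sum of ASFRs = 10.6 + 81.8 + 334.3 + 369.7 + 198.6 + 57.4 + 5.0 = 1057.4
TFR = 5 × 1057.4 / 1000 = 5.287

5.287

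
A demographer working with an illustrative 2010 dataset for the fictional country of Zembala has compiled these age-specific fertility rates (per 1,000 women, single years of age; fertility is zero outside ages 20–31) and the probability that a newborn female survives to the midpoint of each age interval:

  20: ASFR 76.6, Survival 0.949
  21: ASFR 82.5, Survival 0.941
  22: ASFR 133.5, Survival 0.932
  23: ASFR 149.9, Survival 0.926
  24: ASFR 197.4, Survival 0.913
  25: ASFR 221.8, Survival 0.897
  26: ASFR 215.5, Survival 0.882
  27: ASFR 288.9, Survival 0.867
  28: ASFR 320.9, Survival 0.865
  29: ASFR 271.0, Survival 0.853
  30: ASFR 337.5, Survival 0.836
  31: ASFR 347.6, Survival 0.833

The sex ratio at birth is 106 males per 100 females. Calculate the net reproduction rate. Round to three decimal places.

1.123

Proportion female at birth = 100 / (100 + 106) = 0.48544.
Survival-weighted fertility by age (1·fₓ·Sₓ):
  20: 1 × 76.6/1000 × 0.949 = 0.07269
  21: 1 × 82.5/1000 × 0.941 = 0.07763
  22: 1 × 133.5/1000 × 0.932 = 0.12442
  23: 1 × 149.9/1000 × 0.926 = 0.13881
  24: 1 × 197.4/1000 × 0.913 = 0.18023
  25: 1 × 221.8/1000 × 0.897 = 0.19895
  26: 1 × 215.5/1000 × 0.882 = 0.19007
  27: 1 × 288.9/1000 × 0.867 = 0.25048
  28: 1 × 320.9/1000 × 0.865 = 0.27758
  29: 1 × 271.0/1000 × 0.853 = 0.23116
  30: 1 × 337.5/1000 × 0.836 = 0.28215
  31: 1 × 347.6/1000 × 0.833 = 0.28955
Sum = 2.31372
NRR = 0.48544 × 2.31372 = 1.12317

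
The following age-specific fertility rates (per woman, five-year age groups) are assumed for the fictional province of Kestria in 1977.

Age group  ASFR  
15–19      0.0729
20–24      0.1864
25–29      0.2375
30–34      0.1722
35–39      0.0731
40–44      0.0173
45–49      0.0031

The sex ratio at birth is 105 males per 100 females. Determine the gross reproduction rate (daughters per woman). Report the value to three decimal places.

1.860

Proportion female at birth = 100 / (100 + 105) = 0.48780.
Sum of ASFRs = 0.0729 + 0.1864 + 0.2375 + 0.1722 + 0.0731 + 0.0173 + 0.0031 = 0.7625
TFR = 5 × 0.7625 = 3.8125
GRR = 0.48780 × 3.8125 = 1.85974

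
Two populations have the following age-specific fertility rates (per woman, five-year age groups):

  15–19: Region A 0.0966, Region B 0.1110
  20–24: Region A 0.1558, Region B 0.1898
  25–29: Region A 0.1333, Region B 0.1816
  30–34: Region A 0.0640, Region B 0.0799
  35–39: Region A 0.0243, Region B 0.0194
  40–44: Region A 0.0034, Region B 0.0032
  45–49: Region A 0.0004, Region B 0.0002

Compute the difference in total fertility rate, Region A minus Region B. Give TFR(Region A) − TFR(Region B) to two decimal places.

Region A:
  Sum of ASFRs = 0.0966 + 0.1558 + 0.1333 + 0.0640 + 0.0243 + 0.0034 + 0.0004 = 0.4778
  TFR = 5 × 0.4778 = 2.389
Region B:
  Sum of ASFRs = 0.1110 + 0.1898 + 0.1816 + 0.0799 + 0.0194 + 0.0032 + 0.0002 = 0.5851
  TFR = 5 × 0.5851 = 2.9255
Difference = 2.389 − 2.9255 = -0.5365

-0.54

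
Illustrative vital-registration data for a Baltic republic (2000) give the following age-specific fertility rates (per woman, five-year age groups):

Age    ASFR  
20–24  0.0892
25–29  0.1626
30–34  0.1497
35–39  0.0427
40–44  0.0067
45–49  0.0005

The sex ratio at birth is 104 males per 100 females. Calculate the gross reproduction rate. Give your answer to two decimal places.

1.11

Proportion female at birth = 100 / (100 + 104) = 0.49020.
Sum of ASFRs = 0.0892 + 0.1626 + 0.1497 + 0.0427 + 0.0067 + 0.0005 = 0.4514
TFR = 5 × 0.4514 = 2.257
GRR = 0.49020 × 2.257 = 1.10638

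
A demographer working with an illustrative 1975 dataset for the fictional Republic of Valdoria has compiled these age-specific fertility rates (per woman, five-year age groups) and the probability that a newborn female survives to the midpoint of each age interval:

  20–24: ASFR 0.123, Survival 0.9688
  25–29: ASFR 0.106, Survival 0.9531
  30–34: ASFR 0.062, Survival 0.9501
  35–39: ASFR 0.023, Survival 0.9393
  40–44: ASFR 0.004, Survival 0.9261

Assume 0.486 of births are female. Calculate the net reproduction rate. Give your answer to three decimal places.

0.740

Proportion female at birth = 0.486.
Each age group contributes 5 × ASFR × survival:
  20–24: 5 × 0.123 × 0.9688 = 0.59581
  25–29: 5 × 0.106 × 0.9531 = 0.50514
  30–34: 5 × 0.062 × 0.9501 = 0.29453
  35–39: 5 × 0.023 × 0.9393 = 0.10802
  40–44: 5 × 0.004 × 0.9261 = 0.01852
Sum = 1.52202
NRR = 0.486 × 1.52202 = 0.73970
With NRR below 1 the population is below replacement fertility.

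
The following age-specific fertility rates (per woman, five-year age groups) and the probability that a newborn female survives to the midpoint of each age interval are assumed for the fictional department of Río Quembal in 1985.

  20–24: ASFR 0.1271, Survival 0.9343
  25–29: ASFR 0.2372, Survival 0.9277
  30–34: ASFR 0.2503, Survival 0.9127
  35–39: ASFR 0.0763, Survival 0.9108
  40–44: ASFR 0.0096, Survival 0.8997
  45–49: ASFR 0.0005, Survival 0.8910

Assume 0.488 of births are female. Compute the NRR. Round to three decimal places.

Proportion female at birth = 0.488.
Each age group contributes 5 × ASFR × survival:
  20–24: 5 × 0.1271 × 0.9343 = 0.59375
  25–29: 5 × 0.2372 × 0.9277 = 1.10025
  30–34: 5 × 0.2503 × 0.9127 = 1.14224
  35–39: 5 × 0.0763 × 0.9108 = 0.34747
  40–44: 5 × 0.0096 × 0.8997 = 0.04319
  45–49: 5 × 0.0005 × 0.8910 = 0.00223
Sum = 3.22913
NRR = 0.488 × 3.22913 = 1.57582

1.576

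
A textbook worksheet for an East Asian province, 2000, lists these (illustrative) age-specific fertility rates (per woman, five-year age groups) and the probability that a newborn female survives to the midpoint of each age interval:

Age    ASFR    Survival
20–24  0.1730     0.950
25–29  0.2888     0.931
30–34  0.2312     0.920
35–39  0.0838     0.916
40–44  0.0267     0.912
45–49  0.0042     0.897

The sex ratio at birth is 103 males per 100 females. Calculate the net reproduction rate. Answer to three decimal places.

1.849

Proportion female at birth = 100 / (100 + 103) = 0.49261.
Survival-weighted fertility by age (5·fₓ·Sₓ):
  20–24: 5 × 0.1730 × 0.950 = 0.82175
  25–29: 5 × 0.2888 × 0.931 = 1.34436
  30–34: 5 × 0.2312 × 0.920 = 1.06352
  35–39: 5 × 0.0838 × 0.916 = 0.38380
  40–44: 5 × 0.0267 × 0.912 = 0.12175
  45–49: 5 × 0.0042 × 0.897 = 0.01884
Sum = 3.75402
NRR = 0.49261 × 3.75402 = 1.84927
With NRR above 1 the population is above replacement fertility.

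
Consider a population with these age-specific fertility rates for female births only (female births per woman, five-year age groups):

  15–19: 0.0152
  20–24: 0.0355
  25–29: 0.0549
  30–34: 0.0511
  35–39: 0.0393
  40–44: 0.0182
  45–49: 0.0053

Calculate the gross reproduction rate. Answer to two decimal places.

Sum of female ASFRs = 0.0152 + 0.0355 + 0.0549 + 0.0511 + 0.0393 + 0.0182 + 0.0053 = 0.2195
GRR = 5 × 0.2195 = 1.0975

1.10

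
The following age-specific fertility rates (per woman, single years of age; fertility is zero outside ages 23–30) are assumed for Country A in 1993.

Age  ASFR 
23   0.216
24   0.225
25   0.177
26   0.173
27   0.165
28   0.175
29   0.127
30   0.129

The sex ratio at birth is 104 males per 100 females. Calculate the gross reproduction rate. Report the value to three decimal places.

0.680

Proportion female at birth = 100 / (100 + 104) = 0.49020.
Sum of ASFRs = 0.216 + 0.225 + 0.177 + 0.173 + 0.165 + 0.175 + 0.127 + 0.129 = 1.387
TFR = 1.387
GRR = 0.49020 × 1.387 = 0.67991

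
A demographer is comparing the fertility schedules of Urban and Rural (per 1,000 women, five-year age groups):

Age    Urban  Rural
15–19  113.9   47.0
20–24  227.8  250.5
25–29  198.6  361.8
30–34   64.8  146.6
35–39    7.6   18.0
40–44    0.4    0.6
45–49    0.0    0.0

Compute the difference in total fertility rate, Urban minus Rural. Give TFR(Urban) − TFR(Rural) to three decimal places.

-1.057

Urban:
  Sum of ASFRs = 113.9 + 227.8 + 198.6 + 64.8 + 7.6 + 0.4 + 0.0 = 613.1
  TFR = 5 × 613.1 / 1000 = 3.0655
Rural:
  Sum of ASFRs = 47.0 + 250.5 + 361.8 + 146.6 + 18.0 + 0.6 + 0.0 = 824.5
  TFR = 5 × 824.5 / 1000 = 4.1225
Difference = 3.0655 − 4.1225 = -1.057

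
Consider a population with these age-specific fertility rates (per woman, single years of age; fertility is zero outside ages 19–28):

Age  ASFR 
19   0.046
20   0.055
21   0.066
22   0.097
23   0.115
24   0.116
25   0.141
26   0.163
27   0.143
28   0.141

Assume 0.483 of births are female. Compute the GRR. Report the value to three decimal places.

Proportion female at birth = 0.483.
Sum of ASFRs = 0.046 + 0.055 + 0.066 + 0.097 + 0.115 + 0.116 + 0.141 + 0.163 + 0.143 + 0.141 = 1.083
TFR = 1.083
GRR = 0.483 × 1.083 = 0.52309

0.523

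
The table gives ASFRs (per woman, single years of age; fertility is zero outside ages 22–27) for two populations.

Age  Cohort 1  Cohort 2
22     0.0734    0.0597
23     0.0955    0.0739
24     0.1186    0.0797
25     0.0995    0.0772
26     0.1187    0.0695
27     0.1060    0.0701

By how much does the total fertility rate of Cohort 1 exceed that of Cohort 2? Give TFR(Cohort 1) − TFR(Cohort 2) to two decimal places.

Cohort 1:
  Sum of ASFRs = 0.0734 + 0.0955 + 0.1186 + 0.0995 + 0.1187 + 0.1060 = 0.6117
  TFR = 0.6117
Cohort 2:
  Sum of ASFRs = 0.0597 + 0.0739 + 0.0797 + 0.0772 + 0.0695 + 0.0701 = 0.4301
  TFR = 0.4301
Difference = 0.6117 − 0.4301 = 0.1816

0.18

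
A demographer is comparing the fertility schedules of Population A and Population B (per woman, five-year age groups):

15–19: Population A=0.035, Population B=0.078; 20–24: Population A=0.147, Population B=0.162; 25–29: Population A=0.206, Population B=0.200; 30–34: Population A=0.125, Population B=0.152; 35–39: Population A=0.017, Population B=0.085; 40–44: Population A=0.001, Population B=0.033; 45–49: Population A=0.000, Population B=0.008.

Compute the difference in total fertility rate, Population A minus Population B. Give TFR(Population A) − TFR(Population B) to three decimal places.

-0.935

Population A:
  Sum of ASFRs = 0.035 + 0.147 + 0.206 + 0.125 + 0.017 + 0.001 + 0.000 = 0.531
  TFR = 5 × 0.531 = 2.655
Population B:
  Sum of ASFRs = 0.078 + 0.162 + 0.200 + 0.152 + 0.085 + 0.033 + 0.008 = 0.718
  TFR = 5 × 0.718 = 3.59
Difference = 2.655 − 3.59 = -0.935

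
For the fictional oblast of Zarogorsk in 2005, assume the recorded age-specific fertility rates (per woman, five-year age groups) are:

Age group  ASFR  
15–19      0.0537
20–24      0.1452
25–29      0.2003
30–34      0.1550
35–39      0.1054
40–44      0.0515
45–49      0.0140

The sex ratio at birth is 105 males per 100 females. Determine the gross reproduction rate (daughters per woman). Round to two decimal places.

1.77

Proportion female at birth = 100 / (100 + 105) = 0.48780.
Sum of ASFRs = 0.0537 + 0.1452 + 0.2003 + 0.1550 + 0.1054 + 0.0515 + 0.0140 = 0.7251
TFR = 5 × 0.7251 = 3.6255
GRR = 0.48780 × 3.6255 = 1.76852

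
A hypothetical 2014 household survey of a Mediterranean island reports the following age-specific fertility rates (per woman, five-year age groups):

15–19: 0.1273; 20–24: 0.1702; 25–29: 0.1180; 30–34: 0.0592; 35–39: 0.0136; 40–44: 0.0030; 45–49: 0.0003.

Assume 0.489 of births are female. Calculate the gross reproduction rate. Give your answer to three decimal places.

Proportion female at birth = 0.489.
Sum of ASFRs = 0.1273 + 0.1702 + 0.1180 + 0.0592 + 0.0136 + 0.0030 + 0.0003 = 0.4916
TFR = 5 × 0.4916 = 2.458
GRR = 0.489 × 2.458 = 1.20196

1.202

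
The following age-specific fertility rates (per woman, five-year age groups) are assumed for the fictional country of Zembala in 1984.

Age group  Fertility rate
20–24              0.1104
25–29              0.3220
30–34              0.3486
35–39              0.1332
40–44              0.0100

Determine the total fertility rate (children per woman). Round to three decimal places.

Sum of ASFRs = 0.1104 + 0.3220 + 0.3486 + 0.1332 + 0.0100 = 0.9242
TFR = 5 × 0.9242 = 4.621

4.621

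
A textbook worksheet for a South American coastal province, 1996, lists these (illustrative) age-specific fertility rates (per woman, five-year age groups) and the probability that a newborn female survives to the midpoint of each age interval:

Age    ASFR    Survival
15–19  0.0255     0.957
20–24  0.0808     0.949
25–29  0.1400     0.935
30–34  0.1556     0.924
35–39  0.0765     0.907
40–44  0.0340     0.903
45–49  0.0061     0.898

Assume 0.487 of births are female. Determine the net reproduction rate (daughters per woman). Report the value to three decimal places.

Proportion female at birth = 0.487.
Per-age-group product (5 × ASFR × survival probability):
  15–19: 5 × 0.0255 × 0.957 = 0.12202
  20–24: 5 × 0.0808 × 0.949 = 0.38340
  25–29: 5 × 0.1400 × 0.935 = 0.65450
  30–34: 5 × 0.1556 × 0.924 = 0.71887
  35–39: 5 × 0.0765 × 0.907 = 0.34693
  40–44: 5 × 0.0340 × 0.903 = 0.15351
  45–49: 5 × 0.0061 × 0.898 = 0.02739
Sum = 2.40662
NRR = 0.487 × 2.40662 = 1.17202

1.172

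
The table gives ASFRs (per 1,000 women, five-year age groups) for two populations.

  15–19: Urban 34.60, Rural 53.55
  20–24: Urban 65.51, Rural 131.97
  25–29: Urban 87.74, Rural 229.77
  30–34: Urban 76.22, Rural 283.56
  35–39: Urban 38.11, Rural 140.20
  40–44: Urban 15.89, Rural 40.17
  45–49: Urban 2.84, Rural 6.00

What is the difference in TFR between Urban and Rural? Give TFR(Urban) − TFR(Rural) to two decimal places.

-2.82

Urban:
  Sum of ASFRs = 34.60 + 65.51 + 87.74 + 76.22 + 38.11 + 15.89 + 2.84 = 320.91
  TFR = 5 × 320.91 / 1000 = 1.60455
Rural:
  Sum of ASFRs = 53.55 + 131.97 + 229.77 + 283.56 + 140.20 + 40.17 + 6.00 = 885.22
  TFR = 5 × 885.22 / 1000 = 4.4261
Difference = 1.60455 − 4.4261 = -2.82155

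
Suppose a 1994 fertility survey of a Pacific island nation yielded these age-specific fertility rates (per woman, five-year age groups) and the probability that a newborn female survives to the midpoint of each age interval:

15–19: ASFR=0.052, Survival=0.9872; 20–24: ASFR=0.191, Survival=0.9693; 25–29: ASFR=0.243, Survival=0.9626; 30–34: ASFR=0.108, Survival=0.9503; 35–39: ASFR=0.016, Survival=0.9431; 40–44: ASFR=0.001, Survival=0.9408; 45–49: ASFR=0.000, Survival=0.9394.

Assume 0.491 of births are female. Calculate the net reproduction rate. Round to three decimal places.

1.446

Proportion female at birth = 0.491.
Survival-weighted fertility by age (5·fₓ·Sₓ):
  15–19: 5 × 0.052 × 0.9872 = 0.25667
  20–24: 5 × 0.191 × 0.9693 = 0.92568
  25–29: 5 × 0.243 × 0.9626 = 1.16956
  30–34: 5 × 0.108 × 0.9503 = 0.51316
  35–39: 5 × 0.016 × 0.9431 = 0.07545
  40–44: 5 × 0.001 × 0.9408 = 0.00470
  45–49: 5 × 0.000 × 0.9394 = 0.00000
Sum = 2.94522
NRR = 0.491 × 2.94522 = 1.44610
NRR > 1, so each generation more than replaces itself.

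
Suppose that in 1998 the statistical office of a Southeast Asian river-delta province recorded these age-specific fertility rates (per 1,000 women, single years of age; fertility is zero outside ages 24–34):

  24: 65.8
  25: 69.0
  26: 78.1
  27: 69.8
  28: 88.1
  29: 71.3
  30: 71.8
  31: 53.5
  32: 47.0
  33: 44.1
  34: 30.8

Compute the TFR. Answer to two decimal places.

Sum of ASFRs = 65.8 + 69.0 + 78.1 + 69.8 + 88.1 + 71.3 + 71.8 + 53.5 + 47.0 + 44.1 + 30.8 = 689.3
TFR = 689.3 / 1000 = 0.6893

0.69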